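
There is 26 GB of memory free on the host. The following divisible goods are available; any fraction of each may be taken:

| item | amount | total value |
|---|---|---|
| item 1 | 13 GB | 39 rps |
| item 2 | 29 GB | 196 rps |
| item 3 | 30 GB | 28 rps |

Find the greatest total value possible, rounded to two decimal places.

175.72

Take in order of value per unit:
- item 2 (196/29 per unit): 26 of 29 → value 26×196/29 = 175.7241, running total 175.72
Total 175.72.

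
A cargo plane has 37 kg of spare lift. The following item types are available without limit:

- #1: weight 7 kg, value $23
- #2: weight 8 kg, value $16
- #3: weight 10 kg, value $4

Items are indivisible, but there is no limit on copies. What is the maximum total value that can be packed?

Best value-per-unit is #1 at 23/7, and filling with it alone uses weight 5×7=35. No mix of the others beats 5×23 = 115.

$115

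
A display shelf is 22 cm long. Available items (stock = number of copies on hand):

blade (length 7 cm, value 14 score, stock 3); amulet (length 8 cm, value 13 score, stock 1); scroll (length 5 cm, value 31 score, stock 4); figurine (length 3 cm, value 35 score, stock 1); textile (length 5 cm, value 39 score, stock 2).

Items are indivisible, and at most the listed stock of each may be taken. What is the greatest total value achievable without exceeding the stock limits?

144 score

Best selections within length 22 and stock limits:
- 1×scroll + 1×figurine + 2×textile: length 18, value 144
- 2×scroll + 2×textile: length 20, value 140
- 2×scroll + 1×figurine + 1×textile: length 18, value 136
- 3×scroll + 1×textile: length 20, value 132
Best: 144 score.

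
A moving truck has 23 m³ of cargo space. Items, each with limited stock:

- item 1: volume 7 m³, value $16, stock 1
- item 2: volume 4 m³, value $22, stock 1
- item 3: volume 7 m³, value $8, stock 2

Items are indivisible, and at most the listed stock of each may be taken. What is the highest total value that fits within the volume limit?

$46

Top feasible selections:
- 1×item 1 + 1×item 2 + 1×item 3: volume 18, value 46
- 1×item 1 + 1×item 2: volume 11, value 38
- 1×item 2 + 2×item 3: volume 18, value 38
- 1×item 1 + 2×item 3: volume 21, value 32
Best: $46.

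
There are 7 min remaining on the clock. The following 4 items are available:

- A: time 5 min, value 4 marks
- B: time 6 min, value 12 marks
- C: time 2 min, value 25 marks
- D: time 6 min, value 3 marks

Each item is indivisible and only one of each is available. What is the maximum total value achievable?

29 marks

Check high-value combinations within 7 min:
- A+C: time 5+2=7, value 4+25=29
- C: time 2, value 25
- B: time 6, value 12
Best: 29 marks.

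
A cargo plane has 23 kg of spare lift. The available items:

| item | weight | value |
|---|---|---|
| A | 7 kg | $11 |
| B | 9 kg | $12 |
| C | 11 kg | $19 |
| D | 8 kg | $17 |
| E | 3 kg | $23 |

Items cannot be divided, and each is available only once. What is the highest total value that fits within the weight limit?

$59

Check high-value combinations within 23 kg:
- C+D+E: weight 11+8+3=22, value 19+17+23=59
- B+C+E: weight 9+11+3=23, value 12+19+23=54
- A+C+E: weight 7+11+3=21, value 11+19+23=53
- B+D+E: weight 9+8+3=20, value 12+17+23=52
Best: $59.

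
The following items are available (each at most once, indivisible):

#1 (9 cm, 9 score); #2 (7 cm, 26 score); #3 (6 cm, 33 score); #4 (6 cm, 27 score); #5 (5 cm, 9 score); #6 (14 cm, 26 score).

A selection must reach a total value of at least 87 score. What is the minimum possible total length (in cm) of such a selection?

24

Subsets with value ≥ 87, sorted by total length:
- #2+#3+#4+#5: length 24, value 95
- #1+#2+#3+#4: length 28, value 95
- #3+#4+#5+#6: length 31, value 95
- #2+#3+#5+#6: length 32, value 94
Minimum length: 24 cm.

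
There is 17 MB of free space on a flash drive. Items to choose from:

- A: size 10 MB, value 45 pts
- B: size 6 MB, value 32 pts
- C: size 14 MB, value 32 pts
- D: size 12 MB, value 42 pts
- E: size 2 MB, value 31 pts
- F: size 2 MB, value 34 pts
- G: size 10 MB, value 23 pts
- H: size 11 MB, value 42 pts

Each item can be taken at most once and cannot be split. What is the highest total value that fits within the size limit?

110 pts

Check high-value combinations within 17 MB:
- A+E+F: size 10+2+2=14, value 45+31+34=110
- E+F+H: size 2+2+11=15, value 31+34+42=107
- D+E+F: size 12+2+2=16, value 42+31+34=107
- B+E+F: size 6+2+2=10, value 32+31+34=97
- E+F+G: size 2+2+10=14, value 31+34+23=88
Best: 110 pts.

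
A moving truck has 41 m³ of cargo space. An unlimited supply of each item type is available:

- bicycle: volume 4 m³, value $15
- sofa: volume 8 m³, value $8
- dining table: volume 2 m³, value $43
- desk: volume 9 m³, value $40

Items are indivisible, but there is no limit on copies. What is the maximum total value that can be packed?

Best value-per-unit is dining table at 43/2, and filling with it alone uses volume 20×2=40. No mix of the others beats 20×43 = 860.

$860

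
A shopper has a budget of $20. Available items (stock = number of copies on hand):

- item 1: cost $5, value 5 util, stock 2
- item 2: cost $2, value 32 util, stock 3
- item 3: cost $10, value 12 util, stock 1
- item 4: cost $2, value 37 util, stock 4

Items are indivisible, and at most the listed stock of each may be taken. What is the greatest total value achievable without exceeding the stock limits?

249 util

Top feasible selections:
- 1×item 1 + 3×item 2 + 4×item 4: cost 19, value 249
- 3×item 2 + 4×item 4: cost 14, value 244
Best: 249 util.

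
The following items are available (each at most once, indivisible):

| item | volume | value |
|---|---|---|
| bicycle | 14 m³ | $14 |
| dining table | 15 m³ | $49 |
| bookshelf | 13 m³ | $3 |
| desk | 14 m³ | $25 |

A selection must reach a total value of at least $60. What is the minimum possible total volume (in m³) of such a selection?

Subsets with value ≥ 60, sorted by total volume:
- dining table+desk: volume 29, value 74
- bicycle+dining table: volume 29, value 63
- dining table+bookshelf+desk: volume 42, value 77
- bicycle+dining table+bookshelf: volume 42, value 66
Minimum volume: 29 m³.

29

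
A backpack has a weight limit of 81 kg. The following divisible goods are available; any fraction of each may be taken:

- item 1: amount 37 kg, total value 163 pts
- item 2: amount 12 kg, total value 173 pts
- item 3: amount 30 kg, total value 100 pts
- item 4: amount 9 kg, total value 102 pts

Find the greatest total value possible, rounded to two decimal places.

Take in order of value per unit:
- item 2 (173/12 per unit): all 12 → value 173, running total 173.00
- item 4 (102/9 per unit): all 9 → value 102, running total 275.00
- item 1 (163/37 per unit): all 37 → value 163, running total 438.00
- item 3 (100/30 per unit): 23 of 30 → value 23×100/30 = 76.6667, running total 514.67
Total 514.67.

514.67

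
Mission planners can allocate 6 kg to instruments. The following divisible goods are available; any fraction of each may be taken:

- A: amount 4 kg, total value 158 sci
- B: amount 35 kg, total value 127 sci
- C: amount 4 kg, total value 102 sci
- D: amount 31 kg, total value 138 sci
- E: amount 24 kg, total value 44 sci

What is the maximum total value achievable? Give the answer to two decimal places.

209.00

Take in order of value per unit:
- A (158/4 per unit): all 4 → value 158, running total 158.00
- C (102/4 per unit): 2 of 4 → value 2×102/4 = 51.0000, running total 209.00
Total 209.00.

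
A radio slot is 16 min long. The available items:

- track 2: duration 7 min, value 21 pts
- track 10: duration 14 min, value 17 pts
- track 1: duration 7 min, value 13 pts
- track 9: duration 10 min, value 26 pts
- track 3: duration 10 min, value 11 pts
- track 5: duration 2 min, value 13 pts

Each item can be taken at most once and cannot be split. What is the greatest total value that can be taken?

47 pts

Check high-value combinations within 16 min:
- track 2+track 1+track 5: duration 7+7+2=16, value 21+13+13=47
- track 9+track 5: duration 10+2=12, value 26+13=39
- track 2+track 5: duration 7+2=9, value 21+13=34
Best: 47 pts.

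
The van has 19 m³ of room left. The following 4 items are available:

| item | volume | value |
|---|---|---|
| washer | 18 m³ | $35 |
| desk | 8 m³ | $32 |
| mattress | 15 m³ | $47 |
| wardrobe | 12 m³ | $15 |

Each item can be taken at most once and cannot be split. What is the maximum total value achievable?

$47

Check high-value combinations within 19 m³:
- mattress: volume 15, value 47
- washer: volume 18, value 35
- desk: volume 8, value 32
- wardrobe: volume 12, value 15
Best: $47.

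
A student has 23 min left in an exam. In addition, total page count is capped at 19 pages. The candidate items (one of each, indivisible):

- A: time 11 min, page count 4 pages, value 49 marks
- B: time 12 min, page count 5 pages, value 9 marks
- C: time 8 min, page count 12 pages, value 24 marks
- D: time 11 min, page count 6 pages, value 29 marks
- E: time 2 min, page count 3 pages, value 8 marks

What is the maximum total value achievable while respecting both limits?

81 marks

Feasible sets respecting both limits:
- A+C+E: time 21, page count 19, value 81
- A+D: time 22, page count 10, value 78
- A+C: time 19, page count 16, value 73
- A+B: time 23, page count 9, value 58
Best: 81 marks.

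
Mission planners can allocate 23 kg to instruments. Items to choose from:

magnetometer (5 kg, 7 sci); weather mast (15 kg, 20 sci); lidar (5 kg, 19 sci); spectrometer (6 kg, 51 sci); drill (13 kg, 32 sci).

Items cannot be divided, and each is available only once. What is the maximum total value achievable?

This is a 0/1 knapsack; check combinations near the capacity.
- spectrometer+drill: mass 6+13=19, value 51+32=83
- magnetometer+lidar+spectrometer: mass 5+5+6=16, value 7+19+51=77
- weather mast+spectrometer: mass 15+6=21, value 20+51=71
Best: 83 sci.

83 sci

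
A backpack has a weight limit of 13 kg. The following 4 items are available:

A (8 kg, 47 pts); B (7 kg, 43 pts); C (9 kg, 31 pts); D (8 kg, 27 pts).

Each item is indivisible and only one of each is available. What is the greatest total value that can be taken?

47 pts

Check high-value combinations within 13 kg:
- A: weight 8, value 47
- B: weight 7, value 43
- C: weight 9, value 31
Best: 47 pts.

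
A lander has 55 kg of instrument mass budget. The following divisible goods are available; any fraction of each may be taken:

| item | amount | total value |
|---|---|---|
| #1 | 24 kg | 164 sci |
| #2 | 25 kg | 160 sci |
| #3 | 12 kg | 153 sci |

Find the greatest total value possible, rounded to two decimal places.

Take in order of value per unit:
- #3 (153/12 per unit): all 12 → value 153, running total 153.00
- #1 (164/24 per unit): all 24 → value 164, running total 317.00
- #2 (160/25 per unit): 19 of 25 → value 19×160/25 = 121.6000, running total 438.60
Total 438.60.

438.60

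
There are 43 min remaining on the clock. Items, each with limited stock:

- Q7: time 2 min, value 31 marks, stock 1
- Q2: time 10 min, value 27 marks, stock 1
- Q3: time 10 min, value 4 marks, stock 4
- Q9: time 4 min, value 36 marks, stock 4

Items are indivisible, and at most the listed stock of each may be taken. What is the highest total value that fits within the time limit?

206 marks

Best selections within time 43 and stock limits:
- 1×Q7 + 1×Q2 + 1×Q3 + 4×Q9: time 38, value 206
- 1×Q7 + 1×Q2 + 4×Q9: time 28, value 202
- 1×Q7 + 2×Q3 + 4×Q9: time 38, value 183
Best: 206 marks.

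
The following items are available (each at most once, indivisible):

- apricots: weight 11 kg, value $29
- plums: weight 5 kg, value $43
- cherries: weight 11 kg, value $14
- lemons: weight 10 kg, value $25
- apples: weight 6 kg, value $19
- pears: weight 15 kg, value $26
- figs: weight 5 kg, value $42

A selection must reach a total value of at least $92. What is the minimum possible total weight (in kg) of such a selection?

Subsets with value ≥ 92, sorted by total weight:
- plums+apples+figs: weight 16, value 104
- plums+lemons+figs: weight 20, value 110
- apricots+plums+figs: weight 21, value 114
- plums+cherries+figs: weight 21, value 99
Minimum weight: 16 kg.

16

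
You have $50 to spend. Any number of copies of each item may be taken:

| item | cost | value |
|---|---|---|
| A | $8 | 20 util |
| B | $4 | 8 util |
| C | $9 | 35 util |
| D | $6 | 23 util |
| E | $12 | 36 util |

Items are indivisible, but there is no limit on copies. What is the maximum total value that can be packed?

186 util

Best value-per-unit is C at 35/9; filling with it alone gives 5×35 = 175.
Optimal mix: 4×C + 2×D → cost 48, value 186.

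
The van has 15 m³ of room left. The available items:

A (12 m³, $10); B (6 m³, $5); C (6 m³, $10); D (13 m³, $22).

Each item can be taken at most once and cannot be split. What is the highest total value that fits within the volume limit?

Check high-value combinations within 15 m³:
- D: volume 13, value 22
- B+C: volume 6+6=12, value 5+10=15
- C: volume 6, value 10
Best: $22.

$22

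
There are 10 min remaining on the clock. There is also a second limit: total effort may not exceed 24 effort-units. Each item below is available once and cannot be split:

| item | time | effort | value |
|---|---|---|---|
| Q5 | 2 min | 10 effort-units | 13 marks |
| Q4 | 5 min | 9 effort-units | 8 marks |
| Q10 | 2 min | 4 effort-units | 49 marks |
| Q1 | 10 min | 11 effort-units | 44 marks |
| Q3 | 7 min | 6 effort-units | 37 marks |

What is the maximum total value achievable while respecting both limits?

86 marks

Feasible sets respecting both limits:
- Q10+Q3: time 9, effort 10, value 86
- Q5+Q4+Q10: time 9, effort 23, value 70
- Q5+Q10: time 4, effort 14, value 62
Best: 86 marks.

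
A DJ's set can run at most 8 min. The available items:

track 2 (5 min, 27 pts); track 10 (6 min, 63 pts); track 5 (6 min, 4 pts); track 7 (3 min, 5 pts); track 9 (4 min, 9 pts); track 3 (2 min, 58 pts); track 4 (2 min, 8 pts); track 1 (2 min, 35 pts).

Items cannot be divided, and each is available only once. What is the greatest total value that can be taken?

Check high-value combinations within 8 min:
- track 10+track 3: duration 6+2=8, value 63+58=121
- track 9+track 3+track 1: duration 4+2+2=8, value 9+58+35=102
- track 3+track 4+track 1: duration 2+2+2=6, value 58+8+35=101
- track 7+track 3+track 1: duration 3+2+2=7, value 5+58+35=98
Best: 121 pts.

121 pts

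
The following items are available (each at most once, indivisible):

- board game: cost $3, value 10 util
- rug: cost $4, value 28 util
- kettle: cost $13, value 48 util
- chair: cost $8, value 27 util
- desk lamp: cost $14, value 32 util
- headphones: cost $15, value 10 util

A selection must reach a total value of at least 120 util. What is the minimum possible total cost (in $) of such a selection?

39

Subsets with value ≥ 120, sorted by total cost:
- rug+kettle+chair+desk lamp: cost 39, value 135
- board game+rug+kettle+chair+desk lamp: cost 42, value 145
- board game+rug+kettle+chair+headphones: cost 43, value 123
- board game+rug+kettle+desk lamp+headphones: cost 49, value 128
Minimum cost: 39 $.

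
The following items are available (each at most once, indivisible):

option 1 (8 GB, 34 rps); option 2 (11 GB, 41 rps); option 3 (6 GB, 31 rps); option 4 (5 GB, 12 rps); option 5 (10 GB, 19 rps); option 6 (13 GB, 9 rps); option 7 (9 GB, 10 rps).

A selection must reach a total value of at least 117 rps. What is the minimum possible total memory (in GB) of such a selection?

Subsets with value ≥ 117, sorted by total memory:
- option 1+option 2+option 3+option 4: memory 30, value 118
- option 1+option 2+option 3+option 5: memory 35, value 125
- option 1+option 2+option 3+option 4+option 7: memory 39, value 128
- option 1+option 2+option 3+option 4+option 5: memory 40, value 137
Minimum memory: 30 GB.

30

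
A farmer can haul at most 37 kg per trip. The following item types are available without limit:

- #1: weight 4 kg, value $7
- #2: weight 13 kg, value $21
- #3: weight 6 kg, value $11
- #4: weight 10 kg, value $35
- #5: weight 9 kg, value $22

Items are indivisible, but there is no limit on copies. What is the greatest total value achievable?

$116

Best value-per-unit is #4 at 35/10; filling with it alone gives 3×35 = 105.
Optimal mix: 1×#3 + 3×#4 → weight 36, value 116.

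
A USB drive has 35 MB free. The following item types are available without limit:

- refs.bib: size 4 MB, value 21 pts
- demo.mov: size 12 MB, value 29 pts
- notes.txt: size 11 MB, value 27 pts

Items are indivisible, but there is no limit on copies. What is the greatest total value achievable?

Best value-per-unit is refs.bib at 21/4, and filling with it alone uses size 8×4=32. No mix of the others beats 8×21 = 168.

168 pts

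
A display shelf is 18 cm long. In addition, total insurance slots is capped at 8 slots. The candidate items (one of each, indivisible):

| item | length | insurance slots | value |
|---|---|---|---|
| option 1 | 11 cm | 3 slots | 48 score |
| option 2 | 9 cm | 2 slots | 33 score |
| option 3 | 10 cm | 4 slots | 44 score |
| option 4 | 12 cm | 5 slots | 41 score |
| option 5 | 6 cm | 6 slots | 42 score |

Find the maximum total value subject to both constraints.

Feasible sets respecting both limits:
- option 2+option 5: length 15, insurance slots 8, value 75
- option 1: length 11, insurance slots 3, value 48
- option 3: length 10, insurance slots 4, value 44
Best: 75 score.

75 score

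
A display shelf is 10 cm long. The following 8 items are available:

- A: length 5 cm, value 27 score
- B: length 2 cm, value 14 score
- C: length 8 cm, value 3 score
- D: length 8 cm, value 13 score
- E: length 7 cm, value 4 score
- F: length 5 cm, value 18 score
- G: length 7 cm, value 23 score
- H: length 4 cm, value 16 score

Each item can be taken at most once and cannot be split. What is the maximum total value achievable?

Check high-value combinations within 10 cm:
- A+F: length 5+5=10, value 27+18=45
- A+H: length 5+4=9, value 27+16=43
- A+B: length 5+2=7, value 27+14=41
Best: 45 score.

45 score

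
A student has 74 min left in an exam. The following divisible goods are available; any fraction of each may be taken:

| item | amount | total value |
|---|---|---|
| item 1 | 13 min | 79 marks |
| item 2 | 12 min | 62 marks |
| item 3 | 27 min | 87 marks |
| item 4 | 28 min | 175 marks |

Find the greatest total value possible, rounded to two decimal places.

Take in order of value per unit:
- item 4 (175/28 per unit): all 28 → value 175, running total 175.00
- item 1 (79/13 per unit): all 13 → value 79, running total 254.00
- item 2 (62/12 per unit): all 12 → value 62, running total 316.00
- item 3 (87/27 per unit): 21 of 27 → value 21×87/27 = 67.6667, running total 383.67
Total 383.67.

383.67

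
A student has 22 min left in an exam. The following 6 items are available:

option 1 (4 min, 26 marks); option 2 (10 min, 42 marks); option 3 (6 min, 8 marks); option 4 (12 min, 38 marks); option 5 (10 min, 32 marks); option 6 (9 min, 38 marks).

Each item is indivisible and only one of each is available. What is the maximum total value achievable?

Check high-value combinations within 22 min:
- option 2+option 6: time 10+9=19, value 42+38=80
- option 2+option 4: time 10+12=22, value 42+38=80
- option 1+option 2+option 3: time 4+10+6=20, value 26+42+8=76
Best: 80 marks.

80 marks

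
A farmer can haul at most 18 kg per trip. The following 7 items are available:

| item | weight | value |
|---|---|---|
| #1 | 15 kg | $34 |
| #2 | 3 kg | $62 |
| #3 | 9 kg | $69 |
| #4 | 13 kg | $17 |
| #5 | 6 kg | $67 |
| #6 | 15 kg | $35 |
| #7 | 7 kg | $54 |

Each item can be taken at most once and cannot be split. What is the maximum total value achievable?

Check high-value combinations within 18 kg:
- #2+#3+#5: weight 3+9+6=18, value 62+69+67=198
- #2+#5+#7: weight 3+6+7=16, value 62+67+54=183
- #3+#5: weight 9+6=15, value 69+67=136
- #2+#3: weight 3+9=12, value 62+69=131
Best: $198.

$198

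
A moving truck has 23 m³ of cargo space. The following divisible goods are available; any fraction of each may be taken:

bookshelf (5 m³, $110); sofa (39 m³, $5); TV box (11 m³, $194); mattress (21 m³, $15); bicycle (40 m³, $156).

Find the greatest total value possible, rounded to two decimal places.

331.30

Take in order of value per unit:
- bookshelf (110/5 per unit): all 5 → value 110, running total 110.00
- TV box (194/11 per unit): all 11 → value 194, running total 304.00
- bicycle (156/40 per unit): 7 of 40 → value 7×156/40 = 27.3000, running total 331.30
Total 331.30.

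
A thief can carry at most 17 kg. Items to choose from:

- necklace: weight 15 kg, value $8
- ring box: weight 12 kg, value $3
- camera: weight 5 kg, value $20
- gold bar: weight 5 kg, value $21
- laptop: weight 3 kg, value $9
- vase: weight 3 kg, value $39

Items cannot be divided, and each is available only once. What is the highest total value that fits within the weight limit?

Check high-value combinations within 17 kg:
- camera+gold bar+laptop+vase: weight 5+5+3+3=16, value 20+21+9+39=89
- camera+gold bar+vase: weight 5+5+3=13, value 20+21+39=80
- gold bar+laptop+vase: weight 5+3+3=11, value 21+9+39=69
- camera+laptop+vase: weight 5+3+3=11, value 20+9+39=68
- gold bar+vase: weight 5+3=8, value 21+39=60
Best: $89.

$89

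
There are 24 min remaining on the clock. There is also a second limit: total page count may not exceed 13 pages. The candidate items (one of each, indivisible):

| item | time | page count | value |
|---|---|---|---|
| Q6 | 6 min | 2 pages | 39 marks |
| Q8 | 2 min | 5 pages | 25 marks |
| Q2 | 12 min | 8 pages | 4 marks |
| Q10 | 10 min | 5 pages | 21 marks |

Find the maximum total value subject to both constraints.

85 marks

Feasible sets respecting both limits:
- Q6+Q8+Q10: time 18, page count 12, value 85
- Q6+Q8: time 8, page count 7, value 64
- Q6+Q10: time 16, page count 7, value 60
Best: 85 marks.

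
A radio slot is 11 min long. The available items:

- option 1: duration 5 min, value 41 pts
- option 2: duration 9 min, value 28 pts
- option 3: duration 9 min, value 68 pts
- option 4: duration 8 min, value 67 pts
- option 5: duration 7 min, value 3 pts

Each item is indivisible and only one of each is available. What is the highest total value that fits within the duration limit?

Check high-value combinations within 11 min:
- option 3: duration 9, value 68
- option 4: duration 8, value 67
- option 1: duration 5, value 41
- option 2: duration 9, value 28
Best: 68 pts.

68 pts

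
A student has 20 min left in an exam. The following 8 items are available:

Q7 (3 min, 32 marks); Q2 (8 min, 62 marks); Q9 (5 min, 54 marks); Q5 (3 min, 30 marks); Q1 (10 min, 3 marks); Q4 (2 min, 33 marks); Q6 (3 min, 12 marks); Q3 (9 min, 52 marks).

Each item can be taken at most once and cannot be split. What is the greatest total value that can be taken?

181 marks

This is a 0/1 knapsack; check combinations near the capacity.
- Q7+Q2+Q9+Q4: time 3+8+5+2=18, value 32+62+54+33=181
- Q2+Q9+Q5+Q4: time 8+5+3+2=18, value 62+54+30+33=179
- Q7+Q2+Q9+Q5: time 3+8+5+3=19, value 32+62+54+30=178
- Q7+Q9+Q4+Q3: time 3+5+2+9=19, value 32+54+33+52=171
- Q7+Q2+Q5+Q4+Q6: time 3+8+3+2+3=19, value 32+62+30+33+12=169
Best: 181 marks.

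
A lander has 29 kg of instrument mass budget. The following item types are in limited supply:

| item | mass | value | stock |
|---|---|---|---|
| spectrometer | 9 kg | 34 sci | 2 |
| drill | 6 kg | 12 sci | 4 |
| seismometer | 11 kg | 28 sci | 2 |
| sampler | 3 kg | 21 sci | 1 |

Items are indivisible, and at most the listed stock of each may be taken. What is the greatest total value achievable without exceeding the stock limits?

Top feasible selections:
- 2×spectrometer + 1×drill + 1×sampler: mass 27, value 101
- 2×spectrometer + 1×seismometer: mass 29, value 96
- 1×spectrometer + 1×drill + 1×seismometer + 1×sampler: mass 29, value 95
- 2×spectrometer + 1×sampler: mass 21, value 89
Best: 101 sci.

101 sci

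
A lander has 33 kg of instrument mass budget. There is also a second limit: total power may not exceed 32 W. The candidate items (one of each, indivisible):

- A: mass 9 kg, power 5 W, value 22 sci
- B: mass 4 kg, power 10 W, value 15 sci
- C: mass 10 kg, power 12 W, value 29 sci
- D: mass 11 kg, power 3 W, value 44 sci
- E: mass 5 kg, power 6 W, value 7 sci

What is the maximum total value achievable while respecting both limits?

Feasible sets respecting both limits:
- A+C+D: mass 30, power 20, value 95
- B+C+D+E: mass 30, power 31, value 95
- B+C+D: mass 25, power 25, value 88
- A+B+D+E: mass 29, power 24, value 88
Best: 95 sci.

95 sci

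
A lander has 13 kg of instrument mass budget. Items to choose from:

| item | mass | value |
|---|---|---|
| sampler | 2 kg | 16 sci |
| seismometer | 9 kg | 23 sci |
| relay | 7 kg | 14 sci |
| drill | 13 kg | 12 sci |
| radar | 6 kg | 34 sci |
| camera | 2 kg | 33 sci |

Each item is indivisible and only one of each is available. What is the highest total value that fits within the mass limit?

This is a 0/1 knapsack; check combinations near the capacity.
- sampler+radar+camera: mass 2+6+2=10, value 16+34+33=83
- sampler+seismometer+camera: mass 2+9+2=13, value 16+23+33=72
- radar+camera: mass 6+2=8, value 34+33=67
Best: 83 sci.

83 sci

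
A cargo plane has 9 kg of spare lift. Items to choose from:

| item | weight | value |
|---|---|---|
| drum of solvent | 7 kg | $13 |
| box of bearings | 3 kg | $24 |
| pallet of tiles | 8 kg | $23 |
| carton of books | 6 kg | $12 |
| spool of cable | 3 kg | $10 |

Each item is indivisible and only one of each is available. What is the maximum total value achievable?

Check high-value combinations within 9 kg:
- box of bearings+carton of books: weight 3+6=9, value 24+12=36
- box of bearings+spool of cable: weight 3+3=6, value 24+10=34
- box of bearings: weight 3, value 24
- pallet of tiles: weight 8, value 23
- carton of books+spool of cable: weight 6+3=9, value 12+10=22
Best: $36.

$36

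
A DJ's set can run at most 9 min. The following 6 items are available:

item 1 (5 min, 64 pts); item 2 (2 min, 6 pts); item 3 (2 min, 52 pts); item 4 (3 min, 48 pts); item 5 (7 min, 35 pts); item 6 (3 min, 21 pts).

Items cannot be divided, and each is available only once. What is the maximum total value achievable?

122 pts

Check high-value combinations within 9 min:
- item 1+item 2+item 3: duration 5+2+2=9, value 64+6+52=122
- item 3+item 4+item 6: duration 2+3+3=8, value 52+48+21=121
- item 1+item 3: duration 5+2=7, value 64+52=116
- item 1+item 4: duration 5+3=8, value 64+48=112
Best: 122 pts.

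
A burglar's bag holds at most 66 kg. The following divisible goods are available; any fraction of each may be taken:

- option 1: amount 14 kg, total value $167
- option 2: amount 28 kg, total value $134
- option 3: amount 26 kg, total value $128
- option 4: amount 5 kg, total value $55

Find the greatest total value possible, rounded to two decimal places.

450.50

Take in order of value per unit:
- option 1 (167/14 per unit): all 14 → value 167, running total 167.00
- option 4 (55/5 per unit): all 5 → value 55, running total 222.00
- option 3 (128/26 per unit): all 26 → value 128, running total 350.00
- option 2 (134/28 per unit): 21 of 28 → value 21×134/28 = 100.5000, running total 450.50
Total 450.50.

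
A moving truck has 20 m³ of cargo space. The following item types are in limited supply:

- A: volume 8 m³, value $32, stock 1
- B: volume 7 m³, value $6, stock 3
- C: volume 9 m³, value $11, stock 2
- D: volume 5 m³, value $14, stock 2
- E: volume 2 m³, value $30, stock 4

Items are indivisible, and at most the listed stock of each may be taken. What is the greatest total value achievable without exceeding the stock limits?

Best selections within volume 20 and stock limits:
- 1×A + 4×E: volume 16, value 152
- 2×D + 4×E: volume 18, value 148
- 1×B + 1×D + 4×E: volume 20, value 140
Best: $152.

$152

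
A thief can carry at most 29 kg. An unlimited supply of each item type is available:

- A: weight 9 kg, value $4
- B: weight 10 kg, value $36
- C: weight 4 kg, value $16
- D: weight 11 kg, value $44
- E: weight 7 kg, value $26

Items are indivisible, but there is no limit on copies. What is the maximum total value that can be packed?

Best value-per-unit is C at 16/4; filling with it alone gives 7×16 = 112.
Optimal mix: 2×D + 1×E → weight 29, value 114.

$114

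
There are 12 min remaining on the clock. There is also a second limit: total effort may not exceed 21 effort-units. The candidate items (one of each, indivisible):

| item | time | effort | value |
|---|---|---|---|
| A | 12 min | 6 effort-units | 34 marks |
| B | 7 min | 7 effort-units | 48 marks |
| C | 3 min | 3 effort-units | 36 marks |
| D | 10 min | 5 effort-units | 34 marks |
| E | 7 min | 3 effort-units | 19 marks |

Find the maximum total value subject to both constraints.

Feasible sets respecting both limits:
- B+C: time 10, effort 10, value 84
- C+E: time 10, effort 6, value 55
- B: time 7, effort 7, value 48
Best: 84 marks.

84 marks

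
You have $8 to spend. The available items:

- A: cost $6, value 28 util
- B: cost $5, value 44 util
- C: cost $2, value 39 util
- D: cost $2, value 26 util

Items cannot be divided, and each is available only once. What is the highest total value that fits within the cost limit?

Check high-value combinations within $8:
- B+C: cost 5+2=7, value 44+39=83
- B+D: cost 5+2=7, value 44+26=70
- A+C: cost 6+2=8, value 28+39=67
- C+D: cost 2+2=4, value 39+26=65
Best: 83 util.

83 util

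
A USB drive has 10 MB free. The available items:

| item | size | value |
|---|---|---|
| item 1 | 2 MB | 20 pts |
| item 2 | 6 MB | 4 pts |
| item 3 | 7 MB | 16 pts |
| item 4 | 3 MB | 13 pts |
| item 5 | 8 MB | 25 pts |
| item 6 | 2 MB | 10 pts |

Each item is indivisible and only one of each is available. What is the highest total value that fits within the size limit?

45 pts

Check high-value combinations within 10 MB:
- item 1+item 5: size 2+8=10, value 20+25=45
- item 1+item 4+item 6: size 2+3+2=7, value 20+13+10=43
- item 1+item 3: size 2+7=9, value 20+16=36
- item 5+item 6: size 8+2=10, value 25+10=35
Best: 45 pts.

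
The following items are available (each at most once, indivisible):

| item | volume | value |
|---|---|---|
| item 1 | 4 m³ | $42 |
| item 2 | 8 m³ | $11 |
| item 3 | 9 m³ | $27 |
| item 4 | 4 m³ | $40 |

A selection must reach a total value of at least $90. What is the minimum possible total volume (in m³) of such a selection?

Subsets with value ≥ 90, sorted by total volume:
- item 1+item 2+item 4: volume 16, value 93
- item 1+item 3+item 4: volume 17, value 109
- item 1+item 2+item 3+item 4: volume 25, value 120
Minimum volume: 16 m³.

16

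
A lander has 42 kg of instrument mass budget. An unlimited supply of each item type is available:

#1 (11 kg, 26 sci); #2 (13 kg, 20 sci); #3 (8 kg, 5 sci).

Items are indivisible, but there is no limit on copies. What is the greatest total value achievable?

83 sci

Best value-per-unit is #1 at 26/11; filling with it alone gives 3×26 = 78.
Optimal mix: 3×#1 + 1×#3 → mass 41, value 83.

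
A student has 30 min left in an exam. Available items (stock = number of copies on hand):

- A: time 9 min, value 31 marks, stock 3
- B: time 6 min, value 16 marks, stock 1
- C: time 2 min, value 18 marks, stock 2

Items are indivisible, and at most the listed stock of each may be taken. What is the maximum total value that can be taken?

114 marks

Best selections within time 30 and stock limits:
- 2×A + 1×B + 2×C: time 28, value 114
- 3×A + 1×C: time 29, value 111
- 2×A + 2×C: time 22, value 98
Best: 114 marks.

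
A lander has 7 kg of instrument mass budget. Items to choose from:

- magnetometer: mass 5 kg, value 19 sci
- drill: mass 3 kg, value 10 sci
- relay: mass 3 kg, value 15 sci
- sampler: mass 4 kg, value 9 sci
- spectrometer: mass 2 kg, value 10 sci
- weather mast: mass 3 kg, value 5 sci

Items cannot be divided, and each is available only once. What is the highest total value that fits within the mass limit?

29 sci

This is a 0/1 knapsack; check combinations near the capacity.
- magnetometer+spectrometer: mass 5+2=7, value 19+10=29
- relay+spectrometer: mass 3+2=5, value 15+10=25
- drill+relay: mass 3+3=6, value 10+15=25
Best: 29 sci.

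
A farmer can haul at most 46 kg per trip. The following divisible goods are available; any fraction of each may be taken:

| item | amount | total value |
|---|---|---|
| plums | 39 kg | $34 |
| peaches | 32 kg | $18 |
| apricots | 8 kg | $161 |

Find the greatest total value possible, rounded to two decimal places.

Take in order of value per unit:
- apricots (161/8 per unit): all 8 → value 161, running total 161.00
- plums (34/39 per unit): 38 of 39 → value 38×34/39 = 33.1282, running total 194.13
Total 194.13.

194.13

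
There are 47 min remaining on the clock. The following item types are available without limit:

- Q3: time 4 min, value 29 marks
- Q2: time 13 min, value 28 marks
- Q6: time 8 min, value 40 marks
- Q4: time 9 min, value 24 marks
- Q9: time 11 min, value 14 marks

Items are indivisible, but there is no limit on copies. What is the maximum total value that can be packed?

319 marks

Best value-per-unit is Q3 at 29/4, and filling with it alone uses time 11×4=44. No mix of the others beats 11×29 = 319.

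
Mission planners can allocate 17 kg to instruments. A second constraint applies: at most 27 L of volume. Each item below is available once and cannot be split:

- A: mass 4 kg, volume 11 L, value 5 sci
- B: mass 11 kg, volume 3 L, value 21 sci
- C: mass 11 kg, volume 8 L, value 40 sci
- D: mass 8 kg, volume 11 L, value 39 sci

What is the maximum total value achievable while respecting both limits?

Feasible sets respecting both limits:
- A+C: mass 15, volume 19, value 45
- A+D: mass 12, volume 22, value 44
- C: mass 11, volume 8, value 40
- D: mass 8, volume 11, value 39
Best: 45 sci.

45 sci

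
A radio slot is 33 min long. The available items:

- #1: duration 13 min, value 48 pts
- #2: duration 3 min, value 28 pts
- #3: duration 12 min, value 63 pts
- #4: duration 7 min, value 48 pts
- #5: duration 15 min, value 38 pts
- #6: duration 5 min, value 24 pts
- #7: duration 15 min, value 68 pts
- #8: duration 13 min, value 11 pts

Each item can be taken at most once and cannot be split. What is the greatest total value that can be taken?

168 pts

Check high-value combinations within 33 min:
- #2+#4+#6+#7: duration 3+7+5+15=30, value 28+48+24+68=168
- #2+#3+#4+#6: duration 3+12+7+5=27, value 28+63+48+24=163
- #1+#2+#3+#6: duration 13+3+12+5=33, value 48+28+63+24=163
- #2+#3+#7: duration 3+12+15=30, value 28+63+68=159
Best: 168 pts.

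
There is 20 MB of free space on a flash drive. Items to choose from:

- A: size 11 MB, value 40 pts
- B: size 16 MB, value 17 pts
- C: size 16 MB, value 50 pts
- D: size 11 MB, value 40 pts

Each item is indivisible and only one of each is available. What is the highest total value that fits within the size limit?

50 pts

This is a 0/1 knapsack; check combinations near the capacity.
- C: size 16, value 50
- A: size 11, value 40
- D: size 11, value 40
- B: size 16, value 17
Best: 50 pts.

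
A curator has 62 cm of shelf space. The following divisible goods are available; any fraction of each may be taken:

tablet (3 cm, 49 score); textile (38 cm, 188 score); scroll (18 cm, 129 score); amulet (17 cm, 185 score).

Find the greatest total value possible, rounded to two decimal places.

Take in order of value per unit:
- tablet (49/3 per unit): all 3 → value 49, running total 49.00
- amulet (185/17 per unit): all 17 → value 185, running total 234.00
- scroll (129/18 per unit): all 18 → value 129, running total 363.00
- textile (188/38 per unit): 24 of 38 → value 24×188/38 = 118.7368, running total 481.74
Total 481.74.

481.74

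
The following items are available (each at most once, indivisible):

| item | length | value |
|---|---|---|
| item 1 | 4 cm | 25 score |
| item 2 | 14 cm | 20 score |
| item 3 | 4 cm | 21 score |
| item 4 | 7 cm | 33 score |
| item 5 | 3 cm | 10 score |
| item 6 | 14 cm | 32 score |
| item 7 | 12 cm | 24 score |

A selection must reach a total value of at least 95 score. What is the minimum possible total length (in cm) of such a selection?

27

Subsets with value ≥ 95, sorted by total length:
- item 1+item 3+item 4+item 7: length 27, value 103
- item 1+item 4+item 5+item 6: length 28, value 100
- item 3+item 4+item 5+item 6: length 28, value 96
- item 1+item 3+item 4+item 6: length 29, value 111
Minimum length: 27 cm.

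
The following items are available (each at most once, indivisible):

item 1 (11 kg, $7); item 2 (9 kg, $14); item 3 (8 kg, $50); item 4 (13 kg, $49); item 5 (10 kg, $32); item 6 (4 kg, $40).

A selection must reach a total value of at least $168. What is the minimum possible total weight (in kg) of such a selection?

Subsets with value ≥ 168, sorted by total weight:
- item 3+item 4+item 5+item 6: weight 35, value 171
- item 2+item 3+item 4+item 5+item 6: weight 44, value 185
- item 1+item 3+item 4+item 5+item 6: weight 46, value 178
- item 1+item 2+item 3+item 4+item 5+item 6: weight 55, value 192
Minimum weight: 35 kg.

35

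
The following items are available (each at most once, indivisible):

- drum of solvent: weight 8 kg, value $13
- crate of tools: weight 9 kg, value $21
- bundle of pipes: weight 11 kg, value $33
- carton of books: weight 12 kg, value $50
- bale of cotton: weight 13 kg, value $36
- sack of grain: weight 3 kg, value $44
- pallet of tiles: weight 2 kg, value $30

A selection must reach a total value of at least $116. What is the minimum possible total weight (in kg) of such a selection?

17

Subsets with value ≥ 116, sorted by total weight:
- carton of books+sack of grain+pallet of tiles: weight 17, value 124
- drum of solvent+bundle of pipes+sack of grain+pallet of tiles: weight 24, value 120
Minimum weight: 17 kg.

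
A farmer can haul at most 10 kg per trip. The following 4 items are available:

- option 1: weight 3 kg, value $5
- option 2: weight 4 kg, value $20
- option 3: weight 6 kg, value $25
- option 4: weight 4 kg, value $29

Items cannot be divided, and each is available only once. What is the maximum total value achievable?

$54

Check high-value combinations within 10 kg:
- option 3+option 4: weight 6+4=10, value 25+29=54
- option 2+option 4: weight 4+4=8, value 20+29=49
- option 2+option 3: weight 4+6=10, value 20+25=45
- option 1+option 4: weight 3+4=7, value 5+29=34
Best: $54.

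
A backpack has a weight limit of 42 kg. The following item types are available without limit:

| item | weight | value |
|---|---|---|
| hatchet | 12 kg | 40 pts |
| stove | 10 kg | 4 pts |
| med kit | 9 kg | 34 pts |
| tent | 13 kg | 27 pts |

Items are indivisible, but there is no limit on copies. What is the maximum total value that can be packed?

148 pts

Best value-per-unit is med kit at 34/9; filling with it alone gives 4×34 = 136.
Optimal mix: 2×hatchet + 2×med kit → weight 42, value 148.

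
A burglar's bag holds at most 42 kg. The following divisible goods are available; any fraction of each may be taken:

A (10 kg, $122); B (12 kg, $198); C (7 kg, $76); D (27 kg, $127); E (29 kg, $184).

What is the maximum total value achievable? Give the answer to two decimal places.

Take in order of value per unit:
- B (198/12 per unit): all 12 → value 198, running total 198.00
- A (122/10 per unit): all 10 → value 122, running total 320.00
- C (76/7 per unit): all 7 → value 76, running total 396.00
- E (184/29 per unit): 13 of 29 → value 13×184/29 = 82.4828, running total 478.48
Total 478.48.

478.48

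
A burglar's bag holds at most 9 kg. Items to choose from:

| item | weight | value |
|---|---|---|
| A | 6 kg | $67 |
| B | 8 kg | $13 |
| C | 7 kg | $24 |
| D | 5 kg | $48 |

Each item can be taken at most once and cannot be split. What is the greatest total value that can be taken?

$67

Check high-value combinations within 9 kg:
- A: weight 6, value 67
- D: weight 5, value 48
- C: weight 7, value 24
- B: weight 8, value 13
Best: $67.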